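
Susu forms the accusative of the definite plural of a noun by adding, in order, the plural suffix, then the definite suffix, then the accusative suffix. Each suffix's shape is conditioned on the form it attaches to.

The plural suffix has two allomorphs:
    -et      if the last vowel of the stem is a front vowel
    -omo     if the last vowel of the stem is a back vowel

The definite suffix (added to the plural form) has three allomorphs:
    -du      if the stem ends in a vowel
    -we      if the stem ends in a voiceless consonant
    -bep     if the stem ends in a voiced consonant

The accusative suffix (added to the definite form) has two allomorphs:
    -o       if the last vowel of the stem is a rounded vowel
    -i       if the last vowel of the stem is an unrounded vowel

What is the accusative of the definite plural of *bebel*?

bebeletwei

*bebel*: last vowel = /e/, a front vowel → -et → *bebelet*.
The final sound of the plural form *bebelet* is /t/, which is a voiceless consonant, so the definite suffix is -we, giving *bebeletwe*.
The definite form *bebeletwe*: last vowel = /e/, an unrounded vowel → -i → *bebeletwei*.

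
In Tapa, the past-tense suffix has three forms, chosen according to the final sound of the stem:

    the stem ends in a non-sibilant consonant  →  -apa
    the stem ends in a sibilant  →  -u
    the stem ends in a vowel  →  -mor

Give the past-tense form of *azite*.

azitemor

The final sound of *azite* is /e/, which is a vowel, so the suffix is -mor, giving *azitemor*.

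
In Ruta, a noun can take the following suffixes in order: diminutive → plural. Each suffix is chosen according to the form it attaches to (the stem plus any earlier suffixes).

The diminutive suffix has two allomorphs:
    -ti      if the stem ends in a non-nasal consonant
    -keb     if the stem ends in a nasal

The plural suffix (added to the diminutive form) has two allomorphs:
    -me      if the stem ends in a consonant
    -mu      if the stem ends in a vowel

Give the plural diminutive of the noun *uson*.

Since the final consonant of *uson* is /n/ (a nasal), it takes -keb, giving *usonkeb*.
Since the final sound of the diminutive form *usonkeb* is /b/ (a consonant), it takes -me, giving *usonkebme*.

usonkebme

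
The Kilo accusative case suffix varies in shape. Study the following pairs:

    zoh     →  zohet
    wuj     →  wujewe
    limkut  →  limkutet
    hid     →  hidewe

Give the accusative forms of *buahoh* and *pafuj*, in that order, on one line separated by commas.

buahohet, pafujewe

The pattern is voicing of the final consonant: -et when the stem ends in a voiceless consonant (*zoh*, *limkut*); -ewe when the stem ends in a voiced consonant (*wuj*, *hid*).
Since the final consonant of *buahoh* is /h/ (voiceless), it takes -et, giving *buahohet*.
*pafuj* — final consonant /j/ (voiced) → -ewe → *pafujewe*.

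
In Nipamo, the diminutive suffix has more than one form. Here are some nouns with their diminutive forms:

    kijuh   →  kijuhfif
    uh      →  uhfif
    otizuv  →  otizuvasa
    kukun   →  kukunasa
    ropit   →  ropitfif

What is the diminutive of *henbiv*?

henbivasa

Looking at the final consonant of each stem: -fif when the stem ends in a voiceless consonant (*kijuh*, *uh*, *ropit*); -asa when the stem ends in a voiced consonant (*otizuv*, *kukun*).
*henbiv*: final consonant = /v/, voiced → -asa → *henbivasa*.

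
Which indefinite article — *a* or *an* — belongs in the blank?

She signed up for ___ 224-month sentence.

a

The indefinite article is chosen by the initial *sound* of the following word, not its spelling.
The number *224* is spoken "two hundred …", beginning with /tuː/ — a consonant sound.
So the article is *a*: She signed up for a 224-month sentence.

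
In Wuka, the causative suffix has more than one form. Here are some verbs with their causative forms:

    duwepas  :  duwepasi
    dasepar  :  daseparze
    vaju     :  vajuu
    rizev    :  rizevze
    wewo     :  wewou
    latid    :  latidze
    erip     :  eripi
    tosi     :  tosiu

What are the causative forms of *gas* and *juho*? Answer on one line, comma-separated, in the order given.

gasi, juhou

The alternation tracks the final sound of the stem — -i when the stem ends in a voiceless consonant (*duwepas*, *erip*); -ze when the stem ends in a voiced consonant (*dasepar*, *rizev*, *latid*); -u when the stem ends in a vowel (*vaju*, *wewo*, *tosi*).
Since the final sound of *gas* is /s/ (a voiceless consonant), it takes -i, giving *gasi*.
*juho*: final sound = /o/, a vowel → -u → *juhou*.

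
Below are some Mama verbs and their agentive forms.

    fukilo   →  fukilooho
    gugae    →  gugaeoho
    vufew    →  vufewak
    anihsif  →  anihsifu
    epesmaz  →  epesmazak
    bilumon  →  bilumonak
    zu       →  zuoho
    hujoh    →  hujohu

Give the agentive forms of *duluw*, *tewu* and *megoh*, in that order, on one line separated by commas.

The pattern is voicing of the final sound: -u when the stem ends in a voiceless consonant (*anihsif*, *hujoh*); -ak when the stem ends in a voiced consonant (*vufew*, *epesmaz*, *bilumon*); -oho when the stem ends in a vowel (*fukilo*, *gugae*, *zu*).
The final sound of *duluw* is /w/, which is a voiced consonant, so the suffix is -ak, giving *duluwak*.
*tewu*: final sound = /u/, a vowel → -oho → *tewuoho*.
Since the final sound of *megoh* is /h/ (a voiceless consonant), it takes -u, giving *megohu*.

duluwak, tewuoho, megohu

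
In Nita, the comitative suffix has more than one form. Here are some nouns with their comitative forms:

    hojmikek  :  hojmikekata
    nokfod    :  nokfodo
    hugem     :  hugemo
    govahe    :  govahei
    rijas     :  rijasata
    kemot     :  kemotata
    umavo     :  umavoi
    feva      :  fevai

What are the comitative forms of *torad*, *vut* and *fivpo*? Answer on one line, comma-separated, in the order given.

Looking at the final sound of each stem: -ata when the stem ends in a voiceless consonant (*hojmikek*, *rijas*, *kemot*); -o when the stem ends in a voiced consonant (*nokfod*, *hugem*); -i when the stem ends in a vowel (*govahe*, *umavo*, *feva*).
*torad* — final sound /d/ (a voiced consonant) → -o → *torado*.
*vut* — final sound /t/ (a voiceless consonant) → -ata → *vutata*.
Since the final sound of *fivpo* is /o/ (a vowel), it takes -i, giving *fivpoi*.

torado, vutata, fivpoi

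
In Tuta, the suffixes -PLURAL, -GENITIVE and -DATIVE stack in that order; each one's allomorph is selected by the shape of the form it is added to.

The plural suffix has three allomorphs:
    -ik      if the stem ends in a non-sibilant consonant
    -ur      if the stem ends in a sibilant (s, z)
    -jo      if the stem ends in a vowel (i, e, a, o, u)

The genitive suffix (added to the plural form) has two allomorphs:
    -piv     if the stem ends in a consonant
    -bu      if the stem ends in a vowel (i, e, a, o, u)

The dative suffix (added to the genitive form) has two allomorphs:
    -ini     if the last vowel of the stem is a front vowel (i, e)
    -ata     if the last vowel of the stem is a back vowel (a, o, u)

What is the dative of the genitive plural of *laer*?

The final sound of *laer* is /r/, which is a non-sibilant consonant, so the plural suffix is -ik, giving *laerik*.
The plural form *laerik* — final sound /k/ (a consonant) → -piv → *laerikpiv*.
The genitive form *laerikpiv* — last vowel /i/ (a front vowel) → -ini → *laerikpivini*.

laerikpivini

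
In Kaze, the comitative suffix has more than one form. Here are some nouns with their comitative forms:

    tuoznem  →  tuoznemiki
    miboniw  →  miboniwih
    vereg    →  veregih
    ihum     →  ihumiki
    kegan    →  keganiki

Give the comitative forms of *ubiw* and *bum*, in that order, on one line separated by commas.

ubiwih, bumiki

The alternation tracks the final consonant of the stem — -iki when the stem ends in a nasal (*tuoznem*, *ihum*, *kegan*); -ih when the stem ends in a non-nasal consonant (*miboniw*, *vereg*).
Since the final consonant of *ubiw* is /w/ (non-nasal), it takes -ih, giving *ubiwih*.
The final consonant of *bum* is /m/, which is a nasal, so the suffix is -iki, giving *bumiki*.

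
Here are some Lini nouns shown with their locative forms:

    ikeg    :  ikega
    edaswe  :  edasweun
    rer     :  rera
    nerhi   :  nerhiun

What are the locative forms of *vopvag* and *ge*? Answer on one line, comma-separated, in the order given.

vopvaga, geun

Looking at the final sound of each stem: -a when the stem ends in a consonant (*ikeg*, *rer*); -un when the stem ends in a vowel (*edaswe*, *nerhi*).
The final sound of *vopvag* is /g/, which is a consonant, so the suffix is -a, giving *vopvaga*.
The final sound of *ge* is /e/, which is a vowel, so the suffix is -un, giving *geun*.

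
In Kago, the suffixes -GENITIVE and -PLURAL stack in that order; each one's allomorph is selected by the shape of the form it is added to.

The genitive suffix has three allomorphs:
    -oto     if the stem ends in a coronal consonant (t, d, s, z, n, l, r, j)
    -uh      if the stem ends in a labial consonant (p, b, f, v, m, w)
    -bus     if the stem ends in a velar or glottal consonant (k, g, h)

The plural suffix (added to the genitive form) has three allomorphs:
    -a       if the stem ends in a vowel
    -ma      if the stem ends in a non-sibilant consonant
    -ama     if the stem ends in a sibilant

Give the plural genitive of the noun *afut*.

afutotoa

*afut*: final consonant = /t/, coronal → -oto → *afutoto*.
Since the final sound of the genitive form *afutoto* is /o/ (a vowel), it takes -a, giving *afutotoa*.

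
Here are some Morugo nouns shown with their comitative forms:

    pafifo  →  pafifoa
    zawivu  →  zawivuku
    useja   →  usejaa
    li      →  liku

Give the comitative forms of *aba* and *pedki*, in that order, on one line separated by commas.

abaa, pedkiku

The alternation tracks the last vowel of the stem — -ku when the last vowel of the stem is a high vowel (*zawivu*, *li*); -a when the last vowel of the stem is a non-high vowel (*pafifo*, *useja*).
Since the last vowel of *aba* is /a/ (a non-high vowel), it takes -a, giving *abaa*.
*pedki*: last vowel = /i/, a high vowel → -ku → *pedkiku*.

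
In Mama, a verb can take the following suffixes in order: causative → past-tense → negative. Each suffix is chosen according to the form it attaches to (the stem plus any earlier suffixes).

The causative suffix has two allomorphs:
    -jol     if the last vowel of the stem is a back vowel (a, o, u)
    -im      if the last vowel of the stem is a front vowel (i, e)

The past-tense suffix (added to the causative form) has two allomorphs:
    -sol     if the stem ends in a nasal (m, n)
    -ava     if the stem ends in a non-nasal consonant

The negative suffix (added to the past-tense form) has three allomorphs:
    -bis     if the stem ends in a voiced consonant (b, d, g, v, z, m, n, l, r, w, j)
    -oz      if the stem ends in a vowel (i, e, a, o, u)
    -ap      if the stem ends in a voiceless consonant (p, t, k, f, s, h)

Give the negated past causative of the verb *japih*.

japihimsolbis

Since the last vowel of *japih* is /i/ (a front vowel), it takes -im, giving *japihim*.
Since the final consonant of the causative form *japihim* is /m/ (a nasal), it takes -sol, giving *japihimsol*.
The past-tense form *japihimsol* — final sound /l/ (a voiced consonant) → -bis → *japihimsolbis*.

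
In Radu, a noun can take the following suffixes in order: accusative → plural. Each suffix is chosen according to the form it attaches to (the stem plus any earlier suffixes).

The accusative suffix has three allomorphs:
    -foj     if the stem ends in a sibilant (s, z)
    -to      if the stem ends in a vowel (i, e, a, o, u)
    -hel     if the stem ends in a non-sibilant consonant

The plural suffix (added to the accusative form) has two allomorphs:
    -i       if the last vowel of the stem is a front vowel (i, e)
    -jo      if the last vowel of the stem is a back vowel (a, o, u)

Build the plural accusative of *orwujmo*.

orwujmotojo

*orwujmo* — final sound /o/ (a vowel) → -to → *orwujmoto*.
The accusative form *orwujmoto*: last vowel = /o/, a back vowel → -jo → *orwujmotojo*.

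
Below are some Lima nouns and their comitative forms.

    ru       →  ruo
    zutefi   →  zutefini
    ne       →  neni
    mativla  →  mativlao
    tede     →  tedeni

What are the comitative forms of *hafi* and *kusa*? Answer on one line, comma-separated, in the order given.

hafini, kusao

The suffix is conditioned by the last vowel: -ni when the last vowel of the stem is a front vowel (*zutefi*, *ne*, *tede*); -o when the last vowel of the stem is a back vowel (*ru*, *mativla*).
*hafi*: last vowel = /i/, a front vowel → -ni → *hafini*.
The last vowel of *kusa* is /a/, which is a back vowel, so the suffix is -o, giving *kusao*.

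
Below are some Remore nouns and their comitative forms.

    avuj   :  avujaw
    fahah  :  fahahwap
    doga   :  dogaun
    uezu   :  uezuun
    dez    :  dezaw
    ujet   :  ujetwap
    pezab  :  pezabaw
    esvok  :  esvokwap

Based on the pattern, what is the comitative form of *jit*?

jitwap

Looking at the final sound of each stem: -wap when the stem ends in a voiceless consonant (*fahah*, *ujet*, *esvok*); -aw when the stem ends in a voiced consonant (*avuj*, *dez*, *pezab*); -un when the stem ends in a vowel (*doga*, *uezu*).
*jit*: final sound = /t/, a voiceless consonant → -wap → *jitwap*.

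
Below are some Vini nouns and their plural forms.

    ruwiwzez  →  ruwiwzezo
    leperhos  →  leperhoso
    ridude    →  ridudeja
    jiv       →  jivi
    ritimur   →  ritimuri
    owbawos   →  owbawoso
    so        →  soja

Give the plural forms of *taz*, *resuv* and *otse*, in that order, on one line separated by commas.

tazo, resuvi, otseja

The pattern is sibilance of the final sound: -o when the stem ends in a sibilant (*ruwiwzez*, *leperhos*, *owbawos*); -i when the stem ends in a non-sibilant consonant (*jiv*, *ritimur*); -ja when the stem ends in a vowel (*ridude*, *so*).
The final sound of *taz* is /z/, which is a sibilant, so the suffix is -o, giving *tazo*.
Since the final sound of *resuv* is /v/ (a non-sibilant consonant), it takes -i, giving *resuvi*.
*otse*: final sound = /e/, a vowel → -ja → *otseja*.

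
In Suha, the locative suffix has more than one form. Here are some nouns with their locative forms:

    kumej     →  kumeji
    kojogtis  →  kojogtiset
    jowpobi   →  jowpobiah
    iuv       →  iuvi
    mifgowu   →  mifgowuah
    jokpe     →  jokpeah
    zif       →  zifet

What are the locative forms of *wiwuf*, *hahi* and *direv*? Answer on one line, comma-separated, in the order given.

wiwufet, hahiah, direvi

The pattern is voicing of the final sound: -et when the stem ends in a voiceless consonant (*kojogtis*, *zif*); -i when the stem ends in a voiced consonant (*kumej*, *iuv*); -ah when the stem ends in a vowel (*jowpobi*, *mifgowu*, *jokpe*).
The final sound of *wiwuf* is /f/, which is a voiceless consonant, so the suffix is -et, giving *wiwufet*.
Since the final sound of *hahi* is /i/ (a vowel), it takes -ah, giving *hahiah*.
*direv* — final sound /v/ (a voiced consonant) → -i → *direvi*.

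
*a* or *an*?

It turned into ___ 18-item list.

an

The indefinite article is chosen by the initial *sound* of the following word, not its spelling.
The number *18* is spoken "eighteen", beginning with /ˌeɪˈtiːn/ — a vowel sound.
So the article is *an*: It turned into an 18-item list.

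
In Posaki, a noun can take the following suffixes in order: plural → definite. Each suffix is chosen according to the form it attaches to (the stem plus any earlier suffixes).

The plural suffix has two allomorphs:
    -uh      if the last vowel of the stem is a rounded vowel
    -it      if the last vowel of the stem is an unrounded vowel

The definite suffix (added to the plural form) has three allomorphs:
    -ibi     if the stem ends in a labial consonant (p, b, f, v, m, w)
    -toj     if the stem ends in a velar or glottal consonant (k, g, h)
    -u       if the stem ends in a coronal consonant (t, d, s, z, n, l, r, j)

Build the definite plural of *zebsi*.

zebsiitu

The last vowel of *zebsi* is /i/, which is an unrounded vowel, so the plural suffix is -it, giving *zebsiit*.
The plural form *zebsiit* — final consonant /t/ (coronal) → -u → *zebsiitu*.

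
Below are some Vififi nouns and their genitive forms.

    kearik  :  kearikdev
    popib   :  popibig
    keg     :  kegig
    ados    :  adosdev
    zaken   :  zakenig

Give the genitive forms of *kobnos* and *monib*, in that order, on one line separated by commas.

kobnosdev, monibig

Looking at the final consonant of each stem: -dev when the stem ends in a voiceless consonant (*kearik*, *ados*); -ig when the stem ends in a voiced consonant (*popib*, *keg*, *zaken*).
*kobnos*: final consonant = /s/, voiceless → -dev → *kobnosdev*.
The final consonant of *monib* is /b/, which is voiced, so the suffix is -ig, giving *monibig*.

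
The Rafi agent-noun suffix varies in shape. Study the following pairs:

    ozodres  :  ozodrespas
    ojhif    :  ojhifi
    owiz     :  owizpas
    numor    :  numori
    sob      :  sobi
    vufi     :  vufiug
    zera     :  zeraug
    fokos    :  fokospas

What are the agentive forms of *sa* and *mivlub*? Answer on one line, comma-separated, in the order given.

The alternation tracks the final sound of the stem — -pas when the stem ends in a sibilant (*ozodres*, *owiz*, *fokos*); -i when the stem ends in a non-sibilant consonant (*ojhif*, *numor*, *sob*); -ug when the stem ends in a vowel (*vufi*, *zera*).
Since the final sound of *sa* is /a/ (a vowel), it takes -ug, giving *saug*.
Since the final sound of *mivlub* is /b/ (a non-sibilant consonant), it takes -i, giving *mivlubi*.

saug, mivlubi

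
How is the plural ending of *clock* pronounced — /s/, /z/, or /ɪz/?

/s/

The stem *clock* ends in a voiceless non-sibilant consonant.
The plural suffix surfaces as /ɪz/ after sibilants, /s/ after other voiceless consonants, and /z/ after other voiced sounds.
So the plural -s on *clock* is pronounced /s/.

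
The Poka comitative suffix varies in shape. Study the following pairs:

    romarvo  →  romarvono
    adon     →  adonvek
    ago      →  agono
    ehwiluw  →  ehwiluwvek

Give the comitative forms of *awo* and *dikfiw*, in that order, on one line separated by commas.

awono, dikfiwvek

Looking at the final sound of each stem: -vek when the stem ends in a consonant (*adon*, *ehwiluw*); -no when the stem ends in a vowel (*romarvo*, *ago*).
The final sound of *awo* is /o/, which is a vowel, so the suffix is -no, giving *awono*.
*dikfiw*: final sound = /w/, a consonant → -vek → *dikfiwvek*.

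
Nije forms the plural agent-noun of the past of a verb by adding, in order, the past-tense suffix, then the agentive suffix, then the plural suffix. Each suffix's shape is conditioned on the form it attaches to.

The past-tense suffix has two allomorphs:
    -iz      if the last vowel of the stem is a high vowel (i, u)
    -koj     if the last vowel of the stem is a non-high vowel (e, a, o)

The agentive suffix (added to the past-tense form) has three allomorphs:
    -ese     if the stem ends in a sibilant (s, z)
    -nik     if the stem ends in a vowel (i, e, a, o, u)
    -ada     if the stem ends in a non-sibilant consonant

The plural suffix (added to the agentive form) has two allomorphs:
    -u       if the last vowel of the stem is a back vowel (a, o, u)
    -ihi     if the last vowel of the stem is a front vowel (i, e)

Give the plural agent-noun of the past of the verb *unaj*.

Since the last vowel of *unaj* is /a/ (a non-high vowel), it takes -koj, giving *unajkoj*.
The past-tense form *unajkoj*: final sound = /j/, a non-sibilant consonant → -ada → *unajkojada*.
Since the last vowel of the agentive form *unajkojada* is /a/ (a back vowel), it takes -u, giving *unajkojadau*.

unajkojadau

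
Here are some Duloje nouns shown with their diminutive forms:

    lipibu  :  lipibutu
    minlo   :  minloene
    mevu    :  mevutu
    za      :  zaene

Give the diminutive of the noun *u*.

utu

The alternation tracks the last vowel of the stem — -tu when the last vowel of the stem is a high vowel (*lipibu*, *mevu*); -ene when the last vowel of the stem is a non-high vowel (*minlo*, *za*).
The last vowel of *u* is /u/, which is a high vowel, so the suffix is -tu, giving *utu*.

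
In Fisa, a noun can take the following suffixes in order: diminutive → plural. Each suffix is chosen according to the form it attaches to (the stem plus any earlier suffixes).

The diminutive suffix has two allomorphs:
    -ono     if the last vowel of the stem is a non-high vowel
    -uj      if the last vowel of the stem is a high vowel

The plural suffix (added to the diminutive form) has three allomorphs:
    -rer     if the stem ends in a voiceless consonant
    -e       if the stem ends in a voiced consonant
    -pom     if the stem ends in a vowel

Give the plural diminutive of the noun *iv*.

ivuje

Since the last vowel of *iv* is /i/ (a high vowel), it takes -uj, giving *ivuj*.
Since the final sound of the diminutive form *ivuj* is /j/ (a voiced consonant), it takes -e, giving *ivuje*.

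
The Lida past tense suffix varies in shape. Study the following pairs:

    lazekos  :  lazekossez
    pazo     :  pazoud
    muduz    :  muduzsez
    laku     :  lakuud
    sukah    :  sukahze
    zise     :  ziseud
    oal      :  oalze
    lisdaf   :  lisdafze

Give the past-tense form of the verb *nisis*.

The suffix is conditioned by the final sound: -sez when the stem ends in a sibilant (*lazekos*, *muduz*); -ze when the stem ends in a non-sibilant consonant (*sukah*, *oal*, *lisdaf*); -ud when the stem ends in a vowel (*pazo*, *laku*, *zise*).
The final sound of *nisis* is /s/, which is a sibilant, so the suffix is -sez, giving *nisissez*.

nisissez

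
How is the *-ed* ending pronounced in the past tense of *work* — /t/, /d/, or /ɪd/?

The stem *work* ends in a voiceless consonant other than /t/.
The -ed suffix is realized as /ɪd/ after /t, d/; as /t/ after other voiceless consonants; and as /d/ after other voiced sounds.
So -ed on *work* is pronounced /t/.

/t/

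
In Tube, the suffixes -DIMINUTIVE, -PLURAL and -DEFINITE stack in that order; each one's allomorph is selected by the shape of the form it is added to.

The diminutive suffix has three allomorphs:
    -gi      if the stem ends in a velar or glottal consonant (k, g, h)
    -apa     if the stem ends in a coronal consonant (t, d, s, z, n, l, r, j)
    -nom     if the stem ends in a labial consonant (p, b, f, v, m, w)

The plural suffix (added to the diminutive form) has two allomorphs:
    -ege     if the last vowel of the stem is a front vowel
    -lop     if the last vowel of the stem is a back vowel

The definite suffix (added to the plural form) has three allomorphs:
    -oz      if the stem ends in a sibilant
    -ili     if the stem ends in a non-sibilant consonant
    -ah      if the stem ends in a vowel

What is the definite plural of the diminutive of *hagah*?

Since the final consonant of *hagah* is /h/ (velar/glottal), it takes -gi, giving *hagahgi*.
The diminutive form *hagahgi*: last vowel = /i/, a front vowel → -ege → *hagahgiege*.
Since the final sound of the plural form *hagahgiege* is /e/ (a vowel), it takes -ah, giving *hagahgiegeah*.

hagahgiegeah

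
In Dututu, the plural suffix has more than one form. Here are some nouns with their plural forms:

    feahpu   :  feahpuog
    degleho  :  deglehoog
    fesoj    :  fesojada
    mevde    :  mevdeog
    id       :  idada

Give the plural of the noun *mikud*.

mikudada

The suffix is conditioned by the final sound: -ada when the stem ends in a consonant (*fesoj*, *id*); -og when the stem ends in a vowel (*feahpu*, *degleho*, *mevde*).
*mikud* — final sound /d/ (a consonant) → -ada → *mikudada*.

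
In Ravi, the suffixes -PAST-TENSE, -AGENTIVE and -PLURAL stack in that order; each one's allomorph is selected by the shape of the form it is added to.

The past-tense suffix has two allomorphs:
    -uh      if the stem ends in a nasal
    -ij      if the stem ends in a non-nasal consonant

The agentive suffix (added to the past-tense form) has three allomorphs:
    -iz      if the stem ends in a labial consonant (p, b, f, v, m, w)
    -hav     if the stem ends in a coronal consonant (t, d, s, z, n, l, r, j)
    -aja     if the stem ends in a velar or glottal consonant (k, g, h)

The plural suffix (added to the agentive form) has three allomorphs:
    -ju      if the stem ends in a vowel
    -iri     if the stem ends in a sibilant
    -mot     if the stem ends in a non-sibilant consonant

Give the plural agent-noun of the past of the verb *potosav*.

The final consonant of *potosav* is /v/, which is non-nasal, so the past-tense suffix is -ij, giving *potosavij*.
The final consonant of the past-tense form *potosavij* is /j/, which is coronal, so the agentive suffix is -hav, giving *potosavijhav*.
Since the final sound of the agentive form *potosavijhav* is /v/ (a non-sibilant consonant), it takes -mot, giving *potosavijhavmot*.

potosavijhavmot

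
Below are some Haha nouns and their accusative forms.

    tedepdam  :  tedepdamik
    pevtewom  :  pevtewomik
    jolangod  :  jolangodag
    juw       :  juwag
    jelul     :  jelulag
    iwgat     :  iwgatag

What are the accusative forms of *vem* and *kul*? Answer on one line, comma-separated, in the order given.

vemik, kulag

The pattern is nasality of the final consonant: -ik when the stem ends in a nasal (*tedepdam*, *pevtewom*); -ag when the stem ends in a non-nasal consonant (*jolangod*, *juw*, *jelul*, *iwgat*).
Since the final consonant of *vem* is /m/ (a nasal), it takes -ik, giving *vemik*.
Since the final consonant of *kul* is /l/ (non-nasal), it takes -ag, giving *kulag*.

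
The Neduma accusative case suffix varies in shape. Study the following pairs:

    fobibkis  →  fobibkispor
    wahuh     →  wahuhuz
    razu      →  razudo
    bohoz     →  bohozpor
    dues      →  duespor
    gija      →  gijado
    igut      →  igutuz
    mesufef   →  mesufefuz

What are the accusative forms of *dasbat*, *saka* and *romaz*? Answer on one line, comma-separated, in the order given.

dasbatuz, sakado, romazpor

The pattern is sibilance of the final sound: -por when the stem ends in a sibilant (*fobibkis*, *bohoz*, *dues*); -uz when the stem ends in a non-sibilant consonant (*wahuh*, *igut*, *mesufef*); -do when the stem ends in a vowel (*razu*, *gija*).
*dasbat* — final sound /t/ (a non-sibilant consonant) → -uz → *dasbatuz*.
*saka*: final sound = /a/, a vowel → -do → *sakado*.
*romaz*: final sound = /z/, a sibilant → -por → *romazpor*.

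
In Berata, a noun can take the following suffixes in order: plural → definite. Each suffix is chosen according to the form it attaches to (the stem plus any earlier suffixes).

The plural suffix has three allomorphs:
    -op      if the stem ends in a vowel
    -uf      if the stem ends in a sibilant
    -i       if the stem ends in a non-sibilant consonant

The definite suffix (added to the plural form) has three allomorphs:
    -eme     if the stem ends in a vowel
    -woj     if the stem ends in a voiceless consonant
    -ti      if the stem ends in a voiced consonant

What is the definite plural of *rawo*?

rawoopwoj

*rawo* — final sound /o/ (a vowel) → -op → *rawoop*.
The plural form *rawoop* — final sound /p/ (a voiceless consonant) → -woj → *rawoopwoj*.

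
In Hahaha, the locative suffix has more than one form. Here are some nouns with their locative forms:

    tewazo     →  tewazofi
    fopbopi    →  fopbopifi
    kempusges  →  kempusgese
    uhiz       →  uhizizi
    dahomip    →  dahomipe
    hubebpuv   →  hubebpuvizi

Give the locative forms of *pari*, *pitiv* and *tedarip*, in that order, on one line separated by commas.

The pattern is voicing of the final sound: -e when the stem ends in a voiceless consonant (*kempusges*, *dahomip*); -izi when the stem ends in a voiced consonant (*uhiz*, *hubebpuv*); -fi when the stem ends in a vowel (*tewazo*, *fopbopi*).
*pari*: final sound = /i/, a vowel → -fi → *parifi*.
The final sound of *pitiv* is /v/, which is a voiced consonant, so the suffix is -izi, giving *pitivizi*.
Since the final sound of *tedarip* is /p/ (a voiceless consonant), it takes -e, giving *tedaripe*.

parifi, pitivizi, tedaripe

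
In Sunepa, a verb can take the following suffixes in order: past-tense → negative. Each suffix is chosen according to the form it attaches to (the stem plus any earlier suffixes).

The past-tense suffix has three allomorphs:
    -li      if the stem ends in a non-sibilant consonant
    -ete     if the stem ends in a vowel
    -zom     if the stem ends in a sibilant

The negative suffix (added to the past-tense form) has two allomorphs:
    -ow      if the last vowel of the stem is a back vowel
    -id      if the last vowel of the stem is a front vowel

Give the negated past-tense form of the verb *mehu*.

mehueteid

Since the final sound of *mehu* is /u/ (a vowel), it takes -ete, giving *mehuete*.
The last vowel of the past-tense form *mehuete* is /e/, which is a front vowel, so the negative suffix is -id, giving *mehueteid*.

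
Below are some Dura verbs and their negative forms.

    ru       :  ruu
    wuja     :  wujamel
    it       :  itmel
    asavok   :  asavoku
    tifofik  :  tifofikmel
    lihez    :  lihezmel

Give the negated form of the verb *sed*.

The pattern is rounding harmony: -u when the last vowel of the stem is a rounded vowel (*ru*, *asavok*); -mel when the last vowel of the stem is an unrounded vowel (*wuja*, *it*, *tifofik*, *lihez*).
Since the last vowel of *sed* is /e/ (an unrounded vowel), it takes -mel, giving *sedmel*.

sedmel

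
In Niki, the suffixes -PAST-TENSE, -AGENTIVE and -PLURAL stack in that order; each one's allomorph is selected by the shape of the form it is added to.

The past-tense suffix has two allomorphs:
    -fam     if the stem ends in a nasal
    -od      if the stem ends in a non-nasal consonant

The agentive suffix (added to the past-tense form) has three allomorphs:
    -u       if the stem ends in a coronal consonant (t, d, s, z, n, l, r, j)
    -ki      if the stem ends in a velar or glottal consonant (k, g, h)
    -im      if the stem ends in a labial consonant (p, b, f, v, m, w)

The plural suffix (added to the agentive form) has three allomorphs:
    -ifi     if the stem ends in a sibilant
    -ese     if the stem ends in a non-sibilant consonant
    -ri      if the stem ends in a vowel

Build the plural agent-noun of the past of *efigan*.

efiganfamimese

Since the final consonant of *efigan* is /n/ (a nasal), it takes -fam, giving *efiganfam*.
Since the final consonant of the past-tense form *efiganfam* is /m/ (labial), it takes -im, giving *efiganfamim*.
Since the final sound of the agentive form *efiganfamim* is /m/ (a non-sibilant consonant), it takes -ese, giving *efiganfamimese*.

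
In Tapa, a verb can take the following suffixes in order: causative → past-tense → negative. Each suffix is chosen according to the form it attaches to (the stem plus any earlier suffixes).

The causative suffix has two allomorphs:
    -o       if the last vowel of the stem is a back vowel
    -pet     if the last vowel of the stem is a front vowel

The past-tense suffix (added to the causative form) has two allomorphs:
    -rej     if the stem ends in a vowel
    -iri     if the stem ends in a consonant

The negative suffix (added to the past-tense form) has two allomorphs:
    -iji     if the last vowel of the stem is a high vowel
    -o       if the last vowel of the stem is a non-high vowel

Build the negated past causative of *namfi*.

namfipetiriiji

*namfi* — last vowel /i/ (a front vowel) → -pet → *namfipet*.
The causative form *namfipet*: final sound = /t/, a consonant → -iri → *namfipetiri*.
Since the last vowel of the past-tense form *namfipetiri* is /i/ (a high vowel), it takes -iji, giving *namfipetiriiji*.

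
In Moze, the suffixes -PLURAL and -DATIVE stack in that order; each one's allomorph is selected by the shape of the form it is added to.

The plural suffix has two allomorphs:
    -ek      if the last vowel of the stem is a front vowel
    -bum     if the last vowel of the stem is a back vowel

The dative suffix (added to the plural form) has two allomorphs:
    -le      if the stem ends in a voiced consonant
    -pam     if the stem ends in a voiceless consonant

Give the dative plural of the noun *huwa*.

*huwa* — last vowel /a/ (a back vowel) → -bum → *huwabum*.
The plural form *huwabum* — final consonant /m/ (voiced) → -le → *huwabumle*.

huwabumle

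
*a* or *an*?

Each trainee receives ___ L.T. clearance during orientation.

an

The indefinite article is chosen by the initial *sound* of the following word, not its spelling.
The initialism *L.T.* is read letter by letter; the first letter, L, is pronounced /ɛl/, which begins with a vowel sound.
So the article is *an*: Each trainee receives an L.T. clearance during orientation.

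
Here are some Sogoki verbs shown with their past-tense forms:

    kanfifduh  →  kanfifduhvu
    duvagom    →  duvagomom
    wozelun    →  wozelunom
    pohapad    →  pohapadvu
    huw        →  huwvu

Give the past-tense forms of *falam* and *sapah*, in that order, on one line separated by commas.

The suffix is conditioned by the final consonant: -om when the stem ends in a nasal (*duvagom*, *wozelun*); -vu when the stem ends in a non-nasal consonant (*kanfifduh*, *pohapad*, *huw*).
The final consonant of *falam* is /m/, which is a nasal, so the suffix is -om, giving *falamom*.
The final consonant of *sapah* is /h/, which is non-nasal, so the suffix is -vu, giving *sapahvu*.

falamom, sapahvu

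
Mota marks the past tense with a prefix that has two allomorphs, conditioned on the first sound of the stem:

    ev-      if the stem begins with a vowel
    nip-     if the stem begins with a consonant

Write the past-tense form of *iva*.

*iva* — first sound /i/ (a vowel) → ev- → *eviva*.

eviva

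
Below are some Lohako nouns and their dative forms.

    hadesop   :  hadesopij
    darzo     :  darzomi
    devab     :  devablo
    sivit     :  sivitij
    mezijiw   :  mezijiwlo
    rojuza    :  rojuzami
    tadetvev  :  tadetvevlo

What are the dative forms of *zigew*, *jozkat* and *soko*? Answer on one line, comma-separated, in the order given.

The pattern is voicing of the final sound: -ij when the stem ends in a voiceless consonant (*hadesop*, *sivit*); -lo when the stem ends in a voiced consonant (*devab*, *mezijiw*, *tadetvev*); -mi when the stem ends in a vowel (*darzo*, *rojuza*).
The final sound of *zigew* is /w/, which is a voiced consonant, so the suffix is -lo, giving *zigewlo*.
*jozkat* — final sound /t/ (a voiceless consonant) → -ij → *jozkatij*.
The final sound of *soko* is /o/, which is a vowel, so the suffix is -mi, giving *sokomi*.

zigewlo, jozkatij, sokomi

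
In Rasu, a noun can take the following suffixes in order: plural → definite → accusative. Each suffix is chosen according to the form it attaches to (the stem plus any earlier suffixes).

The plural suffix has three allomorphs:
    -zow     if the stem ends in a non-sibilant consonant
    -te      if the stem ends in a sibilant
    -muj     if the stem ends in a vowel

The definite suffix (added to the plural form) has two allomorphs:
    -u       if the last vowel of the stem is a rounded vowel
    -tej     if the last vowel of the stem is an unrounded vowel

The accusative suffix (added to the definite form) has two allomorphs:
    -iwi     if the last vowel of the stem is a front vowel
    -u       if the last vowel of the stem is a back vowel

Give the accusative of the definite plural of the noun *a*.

*a*: final sound = /a/, a vowel → -muj → *amuj*.
The last vowel of the plural form *amuj* is /u/, which is a rounded vowel, so the definite suffix is -u, giving *amuju*.
Since the last vowel of the definite form *amuju* is /u/ (a back vowel), it takes -u, giving *amujuu*.

amujuu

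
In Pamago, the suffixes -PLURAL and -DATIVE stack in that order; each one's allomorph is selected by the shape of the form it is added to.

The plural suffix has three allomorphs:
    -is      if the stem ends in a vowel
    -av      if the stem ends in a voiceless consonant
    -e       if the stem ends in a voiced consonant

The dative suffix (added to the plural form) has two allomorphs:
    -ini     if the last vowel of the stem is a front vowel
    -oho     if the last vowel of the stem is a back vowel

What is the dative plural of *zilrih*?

zilrihavoho

Since the final sound of *zilrih* is /h/ (a voiceless consonant), it takes -av, giving *zilrihav*.
The plural form *zilrihav* — last vowel /a/ (a back vowel) → -oho → *zilrihavoho*.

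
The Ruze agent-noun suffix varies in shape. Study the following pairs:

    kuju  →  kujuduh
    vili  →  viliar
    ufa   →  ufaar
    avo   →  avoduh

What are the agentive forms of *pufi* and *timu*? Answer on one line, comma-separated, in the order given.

The pattern is rounding harmony: -duh when the last vowel of the stem is a rounded vowel (*kuju*, *avo*); -ar when the last vowel of the stem is an unrounded vowel (*vili*, *ufa*).
Since the last vowel of *pufi* is /i/ (an unrounded vowel), it takes -ar, giving *pufiar*.
The last vowel of *timu* is /u/, which is a rounded vowel, so the suffix is -duh, giving *timuduh*.

pufiar, timuduh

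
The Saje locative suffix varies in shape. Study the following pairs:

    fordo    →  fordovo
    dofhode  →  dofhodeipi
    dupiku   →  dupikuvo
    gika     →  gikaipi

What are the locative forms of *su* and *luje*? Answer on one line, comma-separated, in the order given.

suvo, lujeipi

The suffix is conditioned by the last vowel: -vo when the last vowel of the stem is a rounded vowel (*fordo*, *dupiku*); -ipi when the last vowel of the stem is an unrounded vowel (*dofhode*, *gika*).
Since the last vowel of *su* is /u/ (a rounded vowel), it takes -vo, giving *suvo*.
*luje* — last vowel /e/ (an unrounded vowel) → -ipi → *lujeipi*.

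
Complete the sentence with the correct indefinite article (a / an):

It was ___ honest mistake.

The indefinite article is chosen by the initial *sound* of the following word, not its spelling.
*honest* begins with the sound /ɒ/ (silent h) — a vowel sound.
So the article is *an*: It was an honest mistake.

an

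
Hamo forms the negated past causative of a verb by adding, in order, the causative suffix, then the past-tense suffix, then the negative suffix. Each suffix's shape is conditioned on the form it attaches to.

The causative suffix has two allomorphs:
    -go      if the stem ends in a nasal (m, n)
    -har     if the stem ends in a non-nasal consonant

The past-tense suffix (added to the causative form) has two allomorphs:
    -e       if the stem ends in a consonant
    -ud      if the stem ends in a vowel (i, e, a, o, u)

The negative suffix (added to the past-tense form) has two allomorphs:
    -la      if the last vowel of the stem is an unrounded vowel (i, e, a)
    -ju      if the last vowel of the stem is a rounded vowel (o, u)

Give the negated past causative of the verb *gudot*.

The final consonant of *gudot* is /t/, which is non-nasal, so the causative suffix is -har, giving *gudothar*.
Since the final sound of the causative form *gudothar* is /r/ (a consonant), it takes -e, giving *gudothare*.
The past-tense form *gudothare*: last vowel = /e/, an unrounded vowel → -la → *gudotharela*.

gudotharela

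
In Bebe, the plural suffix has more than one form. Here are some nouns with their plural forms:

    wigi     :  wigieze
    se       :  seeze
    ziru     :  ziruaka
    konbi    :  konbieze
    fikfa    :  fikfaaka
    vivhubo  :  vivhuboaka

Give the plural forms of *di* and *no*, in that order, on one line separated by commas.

The pattern is front/back vowel harmony: -eze when the last vowel of the stem is a front vowel (*wigi*, *se*, *konbi*); -aka when the last vowel of the stem is a back vowel (*ziru*, *fikfa*, *vivhubo*).
The last vowel of *di* is /i/, which is a front vowel, so the suffix is -eze, giving *dieze*.
*no*: last vowel = /o/, a back vowel → -aka → *noaka*.

dieze, noaka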